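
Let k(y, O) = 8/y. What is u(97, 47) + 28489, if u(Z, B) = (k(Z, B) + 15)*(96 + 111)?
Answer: 3066274/97 ≈ 31611.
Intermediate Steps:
u(Z, B) = 3105 + 1656/Z (u(Z, B) = (8/Z + 15)*(96 + 111) = (15 + 8/Z)*207 = 3105 + 1656/Z)
u(97, 47) + 28489 = (3105 + 1656/97) + 28489 = 302841/97 + 28489 = 3066274/97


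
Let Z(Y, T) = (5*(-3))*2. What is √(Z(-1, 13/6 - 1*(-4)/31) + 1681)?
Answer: √1651 ≈ 40.633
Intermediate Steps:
Z(Y, T) = -30 (Z(Y, T) = -15*2 = -30)
√(Z(-1, 13/6 - 1*(-4)/31) + 1681) = √(-30 + 1681) = √1651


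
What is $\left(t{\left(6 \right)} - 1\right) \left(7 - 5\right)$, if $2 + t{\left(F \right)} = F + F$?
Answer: $18$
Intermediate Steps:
$t{\left(F \right)} = -2 + 2 F$ ($t{\left(F \right)} = -2 + \left(F + F\right) = -2 + 2 F$)
$\left(t{\left(6 \right)} - 1\right) \left(7 - 5\right) = \left(\left(-2 + 2 \cdot 6\right) - 1\right) \left(7 - 5\right) = \left(\left(-2 + 12\right) - 1\right) 2 = \left(10 - 1\right) 2 = 9 \cdot 2 = 18$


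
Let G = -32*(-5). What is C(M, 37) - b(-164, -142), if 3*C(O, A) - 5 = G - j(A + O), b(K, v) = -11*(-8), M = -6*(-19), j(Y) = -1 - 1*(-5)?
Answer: -103/3 ≈ -34.333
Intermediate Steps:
j(Y) = 4 (j(Y) = -1 + 5 = 4)
M = 114
G = 160
b(K, v) = 88
C(O, A) = 161/3 (C(O, A) = 5/3 + (160 - 1*4)/3 = 5/3 + (160 - 4)/3 = 5/3 + (1/3)*156 = 5/3 + 52 = 161/3)
C(M, 37) - b(-164, -142) = 161/3 - 1*88 = 161/3 - 88 = -103/3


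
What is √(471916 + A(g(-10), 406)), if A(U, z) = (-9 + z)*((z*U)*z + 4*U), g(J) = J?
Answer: 2*I*√163485721 ≈ 25572.0*I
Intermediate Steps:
A(U, z) = (-9 + z)*(4*U + U*z²) (A(U, z) = (-9 + z)*((U*z)*z + 4*U) = (-9 + z)*(U*z² + 4*U) = (-9 + z)*(4*U + U*z²))
√(471916 + A(g(-10), 406)) = √(471916 - 10*(-36 + 406³ - 9*406² + 4*406)) = √(471916 - 10*(-36 + 66923416 - 9*164836 + 1624)) = √(471916 - 10*(-36 + 66923416 - 1483524 + 1624)) = √(471916 - 10*65441480) = √(471916 - 654414800) = √(-653942884) = 2*I*√163485721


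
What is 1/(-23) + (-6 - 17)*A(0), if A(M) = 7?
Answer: -3704/23 ≈ -161.04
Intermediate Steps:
1/(-23) + (-6 - 17)*A(0) = 1/(-23) + (-6 - 17)*7 = -1/23 - 23*7 = -1/23 - 161 = -3704/23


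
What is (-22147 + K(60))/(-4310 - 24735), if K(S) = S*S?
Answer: 18547/29045 ≈ 0.63856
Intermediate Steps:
K(S) = S²
(-22147 + K(60))/(-4310 - 24735) = (-22147 + 60²)/(-4310 - 24735) = (-22147 + 3600)/(-29045) = -18547*(-1/29045) = 18547/29045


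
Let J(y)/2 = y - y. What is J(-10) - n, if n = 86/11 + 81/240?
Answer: -7177/880 ≈ -8.1557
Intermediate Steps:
J(y) = 0 (J(y) = 2*(y - y) = 2*0 = 0)
n = 7177/880 (n = 86*(1/11) + 81*(1/240) = 86/11 + 27/80 = 7177/880 ≈ 8.1557)
J(-10) - n = 0 - 1*7177/880 = 0 - 7177/880 = -7177/880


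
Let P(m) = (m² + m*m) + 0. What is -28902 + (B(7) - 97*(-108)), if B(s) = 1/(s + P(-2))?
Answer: -276389/15 ≈ -18426.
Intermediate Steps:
P(m) = 2*m² (P(m) = (m² + m²) + 0 = 2*m² + 0 = 2*m²)
B(s) = 1/(8 + s) (B(s) = 1/(s + 2*(-2)²) = 1/(s + 2*4) = 1/(s + 8) = 1/(8 + s))
-28902 + (B(7) - 97*(-108)) = -28902 + (1/(8 + 7) - 97*(-108)) = -28902 + (1/15 + 10476) = -28902 + 157141/15 = -276389/15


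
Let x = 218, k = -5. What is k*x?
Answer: -1090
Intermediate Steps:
k*x = -5*218 = -1090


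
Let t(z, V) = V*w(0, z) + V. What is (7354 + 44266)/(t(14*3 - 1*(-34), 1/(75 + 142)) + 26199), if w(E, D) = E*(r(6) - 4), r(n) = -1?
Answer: 2800385/1421296 ≈ 1.9703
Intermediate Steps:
w(E, D) = -5*E (w(E, D) = E*(-1 - 4) = E*(-5) = -5*E)
t(z, V) = V (t(z, V) = V*(-5*0) + V = V*0 + V = 0 + V = V)
(7354 + 44266)/(t(14*3 - 1*(-34), 1/(75 + 142)) + 26199) = (7354 + 44266)/(1/(75 + 142) + 26199) = 51620/(1/217 + 26199) = 51620/(5685184/217) = 51620*(217/5685184) = 2800385/1421296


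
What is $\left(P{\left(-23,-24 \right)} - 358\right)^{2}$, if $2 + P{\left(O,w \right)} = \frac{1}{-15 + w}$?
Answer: $\frac{197149681}{1521} \approx 1.2962 \cdot 10^{5}$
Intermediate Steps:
$P{\left(O,w \right)} = -2 + \frac{1}{-15 + w}$
$\left(P{\left(-23,-24 \right)} - 358\right)^{2} = \left(\frac{31 - -48}{-15 - 24} - 358\right)^{2} = \left(\frac{31 + 48}{-39} - 358\right)^{2} = \left(\left(- \frac{1}{39}\right) 79 - 358\right)^{2} = \left(- \frac{79}{39} - 358\right)^{2} = \left(- \frac{14041}{39}\right)^{2} = \frac{197149681}{1521}$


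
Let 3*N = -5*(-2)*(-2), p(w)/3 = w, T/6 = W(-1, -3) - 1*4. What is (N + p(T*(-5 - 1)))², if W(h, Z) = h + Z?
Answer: 6615184/9 ≈ 7.3502e+5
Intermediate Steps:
W(h, Z) = Z + h
T = -48 (T = 6*((-3 - 1) - 1*4) = 6*(-4 - 4) = 6*(-8) = -48)
p(w) = 3*w
N = -20/3 (N = (-5*(-2)*(-2))/3 = (10*(-2))/3 = (⅓)*(-20) = -20/3 ≈ -6.6667)
(N + p(T*(-5 - 1)))² = (-20/3 + 3*(-48*(-5 - 1)))² = (-20/3 + 3*(-48*(-6)))² = (-20/3 + 3*288)² = (-20/3 + 864)² = (2572/3)² = 6615184/9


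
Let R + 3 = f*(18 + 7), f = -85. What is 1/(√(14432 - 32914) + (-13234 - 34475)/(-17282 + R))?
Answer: 102892410/773926059209 - 41860900*I*√18482/773926059209 ≈ 0.00013295 - 0.0073533*I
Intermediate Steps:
R = -2128 (R = -3 - 85*(18 + 7) = -3 - 85*25 = -3 - 2125 = -2128)
1/(√(14432 - 32914) + (-13234 - 34475)/(-17282 + R)) = 1/(√(14432 - 32914) + (-13234 - 34475)/(-17282 - 2128)) = 1/(√(-18482) - 47709/(-19410)) = 1/(I*√18482 - 47709*(-1/19410)) = 1/(I*√18482 + 15903/6470) = 1/(15903/6470 + I*√18482)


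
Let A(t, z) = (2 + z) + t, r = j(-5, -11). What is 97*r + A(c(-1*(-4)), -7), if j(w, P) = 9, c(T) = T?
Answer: 872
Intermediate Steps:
r = 9
A(t, z) = 2 + t + z
97*r + A(c(-1*(-4)), -7) = 97*9 + (2 - 1*(-4) - 7) = 873 + (2 + 4 - 7) = 873 - 1 = 872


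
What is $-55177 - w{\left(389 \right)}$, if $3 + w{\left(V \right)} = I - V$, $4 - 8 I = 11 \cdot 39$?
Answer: $- \frac{437855}{8} \approx -54732.0$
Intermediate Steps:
$I = - \frac{425}{8}$ ($I = \frac{1}{2} - \frac{11 \cdot 39}{8} = \frac{1}{2} - \frac{429}{8} = - \frac{425}{8} \approx -53.125$)
$w{\left(V \right)} = - \frac{449}{8} - V$ ($w{\left(V \right)} = -3 - \left(\frac{425}{8} + V\right) = - \frac{449}{8} - V$)
$-55177 - w{\left(389 \right)} = -55177 - \left(- \frac{449}{8} - 389\right) = -55177 - - \frac{3561}{8} = -55177 + \frac{3561}{8} = - \frac{437855}{8}$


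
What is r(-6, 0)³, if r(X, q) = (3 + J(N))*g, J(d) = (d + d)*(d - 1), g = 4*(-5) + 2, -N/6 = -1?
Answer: -1458274104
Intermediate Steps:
N = 6 (N = -6*(-1) = 6)
g = -18 (g = -20 + 2 = -18)
J(d) = 2*d*(-1 + d) (J(d) = (2*d)*(-1 + d) = 2*d*(-1 + d))
r(X, q) = -1134 (r(X, q) = (3 + 2*6*(-1 + 6))*(-18) = (3 + 2*6*5)*(-18) = (3 + 60)*(-18) = 63*(-18) = -1134)
r(-6, 0)³ = (-1134)³ = -1458274104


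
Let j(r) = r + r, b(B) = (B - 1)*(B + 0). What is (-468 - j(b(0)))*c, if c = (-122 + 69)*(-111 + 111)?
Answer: 0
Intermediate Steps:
c = 0 (c = -53*0 = 0)
b(B) = B*(-1 + B) (b(B) = (-1 + B)*B = B*(-1 + B))
j(r) = 2*r
(-468 - j(b(0)))*c = (-468 - 2*0*(-1 + 0))*0 = (-468 - 2*0*(-1))*0 = (-468 - 2*0)*0 = (-468 - 1*0)*0 = (-468 + 0)*0 = -468*0 = 0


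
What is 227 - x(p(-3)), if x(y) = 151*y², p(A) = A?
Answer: -1132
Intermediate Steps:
227 - x(p(-3)) = 227 - 151*(-3)² = 227 - 151*9 = 227 - 1*1359 = 227 - 1359 = -1132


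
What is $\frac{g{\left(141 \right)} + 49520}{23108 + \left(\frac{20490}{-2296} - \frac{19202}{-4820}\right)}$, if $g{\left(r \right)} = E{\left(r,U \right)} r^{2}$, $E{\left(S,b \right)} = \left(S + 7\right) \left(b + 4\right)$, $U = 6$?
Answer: $\frac{40771733156000}{31959386469} \approx 1275.7$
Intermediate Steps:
$E{\left(S,b \right)} = \left(4 + b\right) \left(7 + S\right)$ ($E{\left(S,b \right)} = \left(7 + S\right) \left(4 + b\right) = \left(4 + b\right) \left(7 + S\right)$)
$g{\left(r \right)} = r^{2} \left(70 + 10 r\right)$ ($g{\left(r \right)} = \left(28 + 4 r + 7 \cdot 6 + r 6\right) r^{2} = \left(28 + 4 r + 42 + 6 r\right) r^{2} = \left(70 + 10 r\right) r^{2} = r^{2} \left(70 + 10 r\right)$)
$\frac{g{\left(141 \right)} + 49520}{23108 + \left(\frac{20490}{-2296} - \frac{19202}{-4820}\right)} = \frac{10 \cdot 141^{2} \left(7 + 141\right) + 49520}{23108 + \left(\frac{20490}{-2296} - \frac{19202}{-4820}\right)} = \frac{10 \cdot 19881 \cdot 148 + 49520}{23108 + \left(20490 \left(- \frac{1}{2296}\right) - - \frac{9601}{2410}\right)} = \frac{29423880 + 49520}{23108 + \left(- \frac{10245}{1148} + \frac{9601}{2410}\right)} = \frac{29473400}{23108 - \frac{6834251}{1383340}} = \frac{29473400}{\frac{31959386469}{1383340}} = 29473400 \cdot \frac{1383340}{31959386469} = \frac{40771733156000}{31959386469}$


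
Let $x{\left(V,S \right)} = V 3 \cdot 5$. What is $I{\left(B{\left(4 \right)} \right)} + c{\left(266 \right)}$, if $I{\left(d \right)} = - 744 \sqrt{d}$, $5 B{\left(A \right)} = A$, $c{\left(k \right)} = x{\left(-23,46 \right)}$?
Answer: $-345 - \frac{1488 \sqrt{5}}{5} \approx -1010.5$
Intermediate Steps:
$x{\left(V,S \right)} = 15 V$ ($x{\left(V,S \right)} = 3 V 5 = 15 V$)
$c{\left(k \right)} = -345$ ($c{\left(k \right)} = 15 \left(-23\right) = -345$)
$B{\left(A \right)} = \frac{A}{5}$
$I{\left(B{\left(4 \right)} \right)} + c{\left(266 \right)} = - 744 \sqrt{\frac{1}{5} \cdot 4} - 345 = - 744 \sqrt{\frac{4}{5}} - 345 = - 744 \frac{2 \sqrt{5}}{5} - 345 = - \frac{1488 \sqrt{5}}{5} - 345 = -345 - \frac{1488 \sqrt{5}}{5}$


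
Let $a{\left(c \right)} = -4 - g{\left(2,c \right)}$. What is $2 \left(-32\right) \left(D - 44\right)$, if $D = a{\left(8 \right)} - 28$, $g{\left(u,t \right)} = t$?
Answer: $5376$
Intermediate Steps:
$a{\left(c \right)} = -4 - c$
$D = -40$ ($D = \left(-4 - 8\right) - 28 = -12 - 28 = -40$)
$2 \left(-32\right) \left(D - 44\right) = 2 \left(-32\right) \left(-40 - 44\right) = \left(-64\right) \left(-84\right) = 5376$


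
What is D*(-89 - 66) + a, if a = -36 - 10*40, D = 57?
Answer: -9271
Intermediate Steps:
a = -436 (a = -36 - 400 = -436)
D*(-89 - 66) + a = 57*(-89 - 66) - 436 = 57*(-155) - 436 = -8835 - 436 = -9271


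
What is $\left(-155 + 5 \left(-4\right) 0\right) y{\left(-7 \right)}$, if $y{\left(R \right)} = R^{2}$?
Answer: $-7595$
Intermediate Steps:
$\left(-155 + 5 \left(-4\right) 0\right) y{\left(-7 \right)} = \left(-155 + 5 \left(-4\right) 0\right) \left(-7\right)^{2} = \left(-155 - 0\right) 49 = \left(-155 + 0\right) 49 = \left(-155\right) 49 = -7595$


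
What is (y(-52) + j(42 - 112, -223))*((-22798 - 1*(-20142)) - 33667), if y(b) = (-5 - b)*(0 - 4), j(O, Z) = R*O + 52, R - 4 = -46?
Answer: -101849692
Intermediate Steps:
R = -42 (R = 4 - 46 = -42)
j(O, Z) = 52 - 42*O (j(O, Z) = -42*O + 52 = 52 - 42*O)
y(b) = 20 + 4*b (y(b) = (-5 - b)*(-4) = 20 + 4*b)
(y(-52) + j(42 - 112, -223))*((-22798 - 1*(-20142)) - 33667) = ((20 + 4*(-52)) + (52 - 42*(42 - 112)))*((-22798 - 1*(-20142)) - 33667) = ((20 - 208) + (52 - 42*(-70)))*((-22798 + 20142) - 33667) = (-188 + (52 + 2940))*(-2656 - 33667) = (-188 + 2992)*(-36323) = 2804*(-36323) = -101849692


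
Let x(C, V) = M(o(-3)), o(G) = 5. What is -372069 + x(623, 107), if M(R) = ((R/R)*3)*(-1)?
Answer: -372072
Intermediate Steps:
M(R) = -3 (M(R) = (1*3)*(-1) = 3*(-1) = -3)
x(C, V) = -3
-372069 + x(623, 107) = -372069 - 3 = -372072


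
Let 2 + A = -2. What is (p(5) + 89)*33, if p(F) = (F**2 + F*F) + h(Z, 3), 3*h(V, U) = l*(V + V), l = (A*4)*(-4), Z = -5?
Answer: -2453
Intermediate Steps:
A = -4 (A = -2 - 2 = -4)
l = 64 (l = -4*4*(-4) = -16*(-4) = 64)
h(V, U) = 128*V/3 (h(V, U) = (64*(V + V))/3 = (64*(2*V))/3 = (128*V)/3 = 128*V/3)
p(F) = -640/3 + 2*F**2 (p(F) = (F**2 + F*F) + (128/3)*(-5) = (F**2 + F**2) - 640/3 = 2*F**2 - 640/3 = -640/3 + 2*F**2)
(p(5) + 89)*33 = ((-640/3 + 2*5**2) + 89)*33 = ((-640/3 + 2*25) + 89)*33 = ((-640/3 + 50) + 89)*33 = (-490/3 + 89)*33 = -223/3*33 = -2453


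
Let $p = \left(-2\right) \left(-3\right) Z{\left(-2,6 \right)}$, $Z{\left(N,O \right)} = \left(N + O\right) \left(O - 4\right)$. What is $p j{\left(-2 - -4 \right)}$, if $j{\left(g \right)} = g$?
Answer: $96$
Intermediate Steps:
$Z{\left(N,O \right)} = \left(-4 + O\right) \left(N + O\right)$ ($Z{\left(N,O \right)} = \left(N + O\right) \left(-4 + O\right) = \left(-4 + O\right) \left(N + O\right)$)
$p = 48$ ($p = \left(-2\right) \left(-3\right) \left(6^{2} - -8 - 24 - 12\right) = 6 \left(36 + 8 - 24 - 12\right) = 6 \cdot 8 = 48$)
$p j{\left(-2 - -4 \right)} = 48 \left(-2 - -4\right) = 48 \left(-2 + 4\right) = 48 \cdot 2 = 96$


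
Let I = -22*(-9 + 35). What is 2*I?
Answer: -1144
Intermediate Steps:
I = -572 (I = -22*26 = -572)
2*I = 2*(-572) = -1144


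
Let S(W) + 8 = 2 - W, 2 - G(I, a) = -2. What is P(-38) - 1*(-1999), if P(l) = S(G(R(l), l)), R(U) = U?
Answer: 1989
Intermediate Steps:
G(I, a) = 4 (G(I, a) = 2 - 1*(-2) = 2 + 2 = 4)
S(W) = -6 - W (S(W) = -8 + (2 - W) = -6 - W)
P(l) = -10 (P(l) = -6 - 1*4 = -6 - 4 = -10)
P(-38) - 1*(-1999) = -10 - 1*(-1999) = -10 + 1999 = 1989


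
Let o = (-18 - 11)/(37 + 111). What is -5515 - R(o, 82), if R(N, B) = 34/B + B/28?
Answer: -3167529/574 ≈ -5518.3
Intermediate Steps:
o = -29/148 ≈ -0.19595
R(N, B) = 34/B + B/28 (R(N, B) = 34/B + B*(1/28) = 34/B + B/28)
-5515 - R(o, 82) = -5515 - (34/82 + (1/28)*82) = -5515 - (34*(1/82) + 41/14) = -5515 - (17/41 + 41/14) = -5515 - 1*1919/574 = -5515 - 1919/574 = -3167529/574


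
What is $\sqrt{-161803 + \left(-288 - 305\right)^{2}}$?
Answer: $3 \sqrt{21094} \approx 435.71$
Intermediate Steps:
$\sqrt{-161803 + \left(-288 - 305\right)^{2}} = \sqrt{-161803 + \left(-593\right)^{2}} = \sqrt{-161803 + 351649} = \sqrt{189846} = 3 \sqrt{21094}$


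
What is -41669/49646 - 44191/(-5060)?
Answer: 991530623/125604380 ≈ 7.8941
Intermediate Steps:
-41669/49646 - 44191/(-5060) = -41669*1/49646 - 44191*(-1/5060) = -41669/49646 + 44191/5060 = 991530623/125604380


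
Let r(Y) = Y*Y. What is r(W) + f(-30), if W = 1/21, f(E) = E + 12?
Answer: -7937/441 ≈ -17.998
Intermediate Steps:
f(E) = 12 + E
W = 1/21 ≈ 0.047619
r(Y) = Y²
r(W) + f(-30) = (1/21)² + (12 - 30) = 1/441 - 18 = -7937/441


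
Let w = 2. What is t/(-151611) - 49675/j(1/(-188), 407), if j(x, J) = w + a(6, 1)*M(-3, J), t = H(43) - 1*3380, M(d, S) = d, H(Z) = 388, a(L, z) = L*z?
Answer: 7531324297/2425776 ≈ 3104.7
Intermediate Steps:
t = -2992 (t = 388 - 1*3380 = 388 - 3380 = -2992)
j(x, J) = -16 (j(x, J) = 2 + (6*1)*(-3) = 2 + 6*(-3) = 2 - 18 = -16)
t/(-151611) - 49675/j(1/(-188), 407) = -2992/(-151611) - 49675/(-16) = -2992*(-1/151611) - 49675*(-1/16) = 2992/151611 + 49675/16 = 7531324297/2425776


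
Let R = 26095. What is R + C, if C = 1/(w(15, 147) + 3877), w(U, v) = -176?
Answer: 96577596/3701 ≈ 26095.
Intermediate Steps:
C = 1/3701 (C = 1/(-176 + 3877) = 1/3701 ≈ 0.00027020)
R + C = 26095 + 1/3701 = 96577596/3701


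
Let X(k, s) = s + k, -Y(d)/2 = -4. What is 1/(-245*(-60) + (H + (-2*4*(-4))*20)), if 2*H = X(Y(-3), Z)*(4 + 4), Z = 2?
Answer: 1/15380 ≈ 6.5019e-5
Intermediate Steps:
Y(d) = 8 (Y(d) = -2*(-4) = 8)
X(k, s) = k + s
H = 40 (H = ((8 + 2)*(4 + 4))/2 = (10*8)/2 = (½)*80 = 40)
1/(-245*(-60) + (H + (-2*4*(-4))*20)) = 1/(-245*(-60) + (40 + (-2*4*(-4))*20)) = 1/(14700 + (40 - 8*(-4)*20)) = 1/(14700 + (40 + 32*20)) = 1/(14700 + (40 + 640)) = 1/(14700 + 680) = 1/15380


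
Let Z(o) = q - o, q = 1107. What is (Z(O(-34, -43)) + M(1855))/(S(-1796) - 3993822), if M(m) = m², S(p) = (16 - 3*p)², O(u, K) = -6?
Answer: 245867/1800671 ≈ 0.13654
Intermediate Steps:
Z(o) = 1107 - o
(Z(O(-34, -43)) + M(1855))/(S(-1796) - 3993822) = ((1107 - 1*(-6)) + 1855²)/((-16 + 3*(-1796))² - 3993822) = ((1107 + 6) + 3441025)/((-16 - 5388)² - 3993822) = (1113 + 3441025)/((-5404)² - 3993822) = 3442138/(29203216 - 3993822) = 3442138/25209394 = 3442138*(1/25209394) = 245867/1800671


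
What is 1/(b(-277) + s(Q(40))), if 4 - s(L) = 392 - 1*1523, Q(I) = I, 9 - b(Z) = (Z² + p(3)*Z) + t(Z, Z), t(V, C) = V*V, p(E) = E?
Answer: -1/151483 ≈ -6.6014e-6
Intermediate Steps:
t(V, C) = V²
b(Z) = 9 - 3*Z - 2*Z² (b(Z) = 9 - ((Z² + 3*Z) + Z²) = 9 - (2*Z² + 3*Z) = 9 + (-3*Z - 2*Z²) = 9 - 3*Z - 2*Z²)
s(L) = 1135 (s(L) = 4 - (392 - 1*1523) = 4 - (392 - 1523) = 4 - 1*(-1131) = 4 + 1131 = 1135)
1/(b(-277) + s(Q(40))) = 1/((9 - 3*(-277) - 2*(-277)²) + 1135) = 1/((9 + 831 - 2*76729) + 1135) = 1/((9 + 831 - 153458) + 1135) = 1/(-152618 + 1135) = 1/(-151483) = -1/151483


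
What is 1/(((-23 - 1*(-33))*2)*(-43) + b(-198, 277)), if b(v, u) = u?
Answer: -1/583 ≈ -0.0017153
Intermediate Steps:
1/(((-23 - 1*(-33))*2)*(-43) + b(-198, 277)) = 1/(((-23 - 1*(-33))*2)*(-43) + 277) = 1/(((-23 + 33)*2)*(-43) + 277) = 1/((10*2)*(-43) + 277) = 1/(20*(-43) + 277) = 1/(-860 + 277) = 1/(-583) = -1/583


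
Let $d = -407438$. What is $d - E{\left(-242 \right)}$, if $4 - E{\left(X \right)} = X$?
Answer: $-407684$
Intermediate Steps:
$E{\left(X \right)} = 4 - X$
$d - E{\left(-242 \right)} = -407438 - \left(4 - -242\right) = -407438 - \left(4 + 242\right) = -407438 - 246 = -407684$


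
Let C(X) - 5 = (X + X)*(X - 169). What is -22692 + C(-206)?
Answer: 131813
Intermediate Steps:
C(X) = 5 + 2*X*(-169 + X) (C(X) = 5 + (X + X)*(X - 169) = 5 + (2*X)*(-169 + X) = 5 + 2*X*(-169 + X))
-22692 + C(-206) = -22692 + (5 - 338*(-206) + 2*(-206)**2) = -22692 + (5 + 69628 + 2*42436) = -22692 + (5 + 69628 + 84872) = -22692 + 154505 = 131813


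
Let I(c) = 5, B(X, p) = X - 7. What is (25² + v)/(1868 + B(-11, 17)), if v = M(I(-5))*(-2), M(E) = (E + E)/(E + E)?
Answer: 623/1850 ≈ 0.33676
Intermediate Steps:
B(X, p) = -7 + X
M(E) = 1 (M(E) = (2*E)/((2*E)) = (2*E)*(1/(2*E)) = 1)
v = -2 (v = 1*(-2) = -2)
(25² + v)/(1868 + B(-11, 17)) = (25² - 2)/(1868 + (-7 - 11)) = (625 - 2)/(1868 - 18) = 623/1850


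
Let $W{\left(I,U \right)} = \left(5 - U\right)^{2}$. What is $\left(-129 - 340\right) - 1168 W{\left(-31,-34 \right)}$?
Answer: $-1776997$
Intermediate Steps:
$\left(-129 - 340\right) - 1168 W{\left(-31,-34 \right)} = \left(-129 - 340\right) - 1168 \left(-5 - 34\right)^{2} = \left(-129 - 340\right) - 1168 \left(-39\right)^{2} = -469 - 1776528 = -1776997$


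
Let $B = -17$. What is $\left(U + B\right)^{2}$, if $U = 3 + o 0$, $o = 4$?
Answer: $196$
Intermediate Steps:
$U = 3$ ($U = 3 + 4 \cdot 0 = 3 + 0 = 3$)
$\left(U + B\right)^{2} = \left(3 - 17\right)^{2} = \left(-14\right)^{2} = 196$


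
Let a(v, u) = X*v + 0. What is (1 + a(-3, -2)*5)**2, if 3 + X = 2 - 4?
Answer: 5776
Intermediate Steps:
X = -5 (X = -3 + (2 - 4) = -3 - 2 = -5)
a(v, u) = -5*v (a(v, u) = -5*v + 0 = -5*v)
(1 + a(-3, -2)*5)**2 = (1 - 5*(-3)*5)**2 = (1 + 15*5)**2 = (1 + 75)**2 = 76**2 = 5776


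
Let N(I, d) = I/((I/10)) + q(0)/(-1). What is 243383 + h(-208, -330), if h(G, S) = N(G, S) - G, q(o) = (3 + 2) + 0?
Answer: 243596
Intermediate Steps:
q(o) = 5 (q(o) = 5 + 0 = 5)
N(I, d) = 5 (N(I, d) = I/((I/10)) + 5/(-1) = I/((I*(1/10))) + 5*(-1) = I/((I/10)) - 5 = I*(10/I) - 5 = 10 - 5 = 5)
h(G, S) = 5 - G
243383 + h(-208, -330) = 243383 + (5 - 1*(-208)) = 243383 + (5 + 208) = 243383 + 213 = 243596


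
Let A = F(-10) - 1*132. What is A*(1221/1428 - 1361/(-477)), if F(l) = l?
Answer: -59780225/113526 ≈ -526.58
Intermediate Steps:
A = -142 (A = -10 - 1*132 = -10 - 132 = -142)
A*(1221/1428 - 1361/(-477)) = -142*(1221/1428 - 1361/(-477)) = -142*(1221*(1/1428) - 1361*(-1/477)) = -142*(407/476 + 1361/477) = -142*841975/227052 = -59780225/113526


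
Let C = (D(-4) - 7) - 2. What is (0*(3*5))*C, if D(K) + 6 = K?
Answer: 0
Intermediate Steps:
D(K) = -6 + K
C = -19 (C = ((-6 - 4) - 7) - 2 = (-10 - 7) - 2 = -17 - 2 = -19)
(0*(3*5))*C = (0*(3*5))*(-19) = (0*15)*(-19) = 0*(-19) = 0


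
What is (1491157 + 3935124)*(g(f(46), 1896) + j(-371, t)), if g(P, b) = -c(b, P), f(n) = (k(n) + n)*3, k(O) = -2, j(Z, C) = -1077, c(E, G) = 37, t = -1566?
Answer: -6044877034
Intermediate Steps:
f(n) = -6 + 3*n (f(n) = (-2 + n)*3 = -6 + 3*n)
g(P, b) = -37 (g(P, b) = -1*37 = -37)
(1491157 + 3935124)*(g(f(46), 1896) + j(-371, t)) = (1491157 + 3935124)*(-37 - 1077) = 5426281*(-1114) = -6044877034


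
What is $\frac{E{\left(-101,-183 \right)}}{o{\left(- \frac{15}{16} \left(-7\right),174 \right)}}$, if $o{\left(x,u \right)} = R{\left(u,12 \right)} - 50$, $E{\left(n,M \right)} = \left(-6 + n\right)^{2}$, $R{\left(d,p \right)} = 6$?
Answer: $- \frac{11449}{44} \approx -260.2$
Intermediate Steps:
$o{\left(x,u \right)} = -44$ ($o{\left(x,u \right)} = 6 - 50 = -44$)
$\frac{E{\left(-101,-183 \right)}}{o{\left(- \frac{15}{16} \left(-7\right),174 \right)}} = \frac{\left(-6 - 101\right)^{2}}{-44} = \left(-107\right)^{2} \left(- \frac{1}{44}\right) = 11449 \left(- \frac{1}{44}\right) = - \frac{11449}{44}$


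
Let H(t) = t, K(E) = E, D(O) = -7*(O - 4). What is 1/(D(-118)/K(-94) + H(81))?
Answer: 47/3380 ≈ 0.013905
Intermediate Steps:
D(O) = 28 - 7*O (D(O) = -7*(-4 + O) = 28 - 7*O)
1/(D(-118)/K(-94) + H(81)) = 1/((28 - 7*(-118))/(-94) + 81) = 1/((28 + 826)*(-1/94) + 81) = 1/(854*(-1/94) + 81) = 1/(-427/47 + 81) = 1/(3380/47) = 47/3380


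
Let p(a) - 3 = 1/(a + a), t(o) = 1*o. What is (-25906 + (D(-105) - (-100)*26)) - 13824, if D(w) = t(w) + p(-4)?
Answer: -297857/8 ≈ -37232.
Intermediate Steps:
t(o) = o
p(a) = 3 + 1/(2*a) (p(a) = 3 + 1/(a + a) = 3 + 1/(2*a))
D(w) = 23/8 + w (D(w) = w + (3 + (½)/(-4)) = w + (3 + (½)*(-¼)) = w + (3 - ⅛) = w + 23/8 = 23/8 + w)
(-25906 + (D(-105) - (-100)*26)) - 13824 = (-25906 + ((23/8 - 105) - (-100)*26)) - 13824 = (-25906 + (-817/8 - 1*(-2600))) - 13824 = (-25906 + (-817/8 + 2600)) - 13824 = (-25906 + 19983/8) - 13824 = -187265/8 - 13824 = -297857/8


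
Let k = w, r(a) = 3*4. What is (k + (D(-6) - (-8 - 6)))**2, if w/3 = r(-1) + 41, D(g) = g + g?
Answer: 25921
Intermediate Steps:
r(a) = 12
D(g) = 2*g
w = 159 (w = 3*(12 + 41) = 3*53 = 159)
k = 159
(k + (D(-6) - (-8 - 6)))**2 = (159 + (2*(-6) - (-8 - 6)))**2 = (159 + (-12 - 1*(-14)))**2 = (159 + (-12 + 14))**2 = (159 + 2)**2 = 161**2 = 25921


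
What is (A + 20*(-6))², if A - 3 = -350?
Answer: 218089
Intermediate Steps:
A = -347 (A = 3 - 350 = -347)
(A + 20*(-6))² = (-347 + 20*(-6))² = (-347 - 120)² = (-467)² = 218089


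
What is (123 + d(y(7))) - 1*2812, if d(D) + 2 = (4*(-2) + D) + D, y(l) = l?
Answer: -2685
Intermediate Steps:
d(D) = -10 + 2*D (d(D) = -2 + ((4*(-2) + D) + D) = -2 + ((-8 + D) + D) = -2 + (-8 + 2*D) = -10 + 2*D)
(123 + d(y(7))) - 1*2812 = (123 + (-10 + 2*7)) - 1*2812 = (123 + (-10 + 14)) - 2812 = (123 + 4) - 2812 = 127 - 2812 = -2685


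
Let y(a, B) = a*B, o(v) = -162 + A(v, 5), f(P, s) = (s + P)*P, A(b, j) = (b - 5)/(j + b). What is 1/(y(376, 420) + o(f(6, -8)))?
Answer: 7/1104323 ≈ 6.3387e-6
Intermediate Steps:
A(b, j) = (-5 + b)/(b + j)
f(P, s) = P*(P + s) (f(P, s) = (P + s)*P = P*(P + s))
o(v) = -162 + (-5 + v)/(5 + v) (o(v) = -162 + (-5 + v)/(v + 5) = -162 + (-5 + v)/(5 + v))
y(a, B) = B*a
1/(y(376, 420) + o(f(6, -8))) = 1/(420*376 + (-815 - 966*(6 - 8))/(5 + 6*(6 - 8))) = 1/(157920 + (-815 - 966*(-2))/(5 + 6*(-2))) = 1/(157920 + (-815 - 161*(-12))/(5 - 12)) = 1/(157920 + (-815 + 1932)/(-7)) = 1/(157920 - 1/7*1117) = 1/(157920 - 1117/7) = 1/(1104323/7) = 7/1104323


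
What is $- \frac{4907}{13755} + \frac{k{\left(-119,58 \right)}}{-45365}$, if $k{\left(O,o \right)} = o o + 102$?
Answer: $- \frac{7722311}{17828445} \approx -0.43315$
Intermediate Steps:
$k{\left(O,o \right)} = 102 + o^{2}$ ($k{\left(O,o \right)} = o^{2} + 102 = 102 + o^{2}$)
$- \frac{4907}{13755} + \frac{k{\left(-119,58 \right)}}{-45365} = - \frac{4907}{13755} + \frac{102 + 58^{2}}{-45365} = \left(-4907\right) \frac{1}{13755} + \left(102 + 3364\right) \left(- \frac{1}{45365}\right) = - \frac{701}{1965} + 3466 \left(- \frac{1}{45365}\right) = - \frac{701}{1965} - \frac{3466}{45365} = - \frac{7722311}{17828445}$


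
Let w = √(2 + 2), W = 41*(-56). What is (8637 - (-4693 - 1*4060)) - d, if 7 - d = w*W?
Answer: 12791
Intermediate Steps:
W = -2296
w = 2 (w = √4 = 2)
d = 4599 (d = 7 - 2*(-2296) = 7 - 1*(-4592) = 7 + 4592 = 4599)
(8637 - (-4693 - 1*4060)) - d = (8637 - (-4693 - 1*4060)) - 1*4599 = (8637 - (-4693 - 4060)) - 4599 = (8637 - 1*(-8753)) - 4599 = (8637 + 8753) - 4599 = 17390 - 4599 = 12791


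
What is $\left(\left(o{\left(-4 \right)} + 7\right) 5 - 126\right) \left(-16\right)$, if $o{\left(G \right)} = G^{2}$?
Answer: $176$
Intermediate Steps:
$\left(\left(o{\left(-4 \right)} + 7\right) 5 - 126\right) \left(-16\right) = \left(\left(\left(-4\right)^{2} + 7\right) 5 - 126\right) \left(-16\right) = \left(\left(16 + 7\right) 5 - 126\right) \left(-16\right) = \left(23 \cdot 5 - 126\right) \left(-16\right) = \left(115 - 126\right) \left(-16\right) = \left(-11\right) \left(-16\right) = 176$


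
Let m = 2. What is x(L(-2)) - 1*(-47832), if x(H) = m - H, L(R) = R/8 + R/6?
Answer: 574015/12 ≈ 47835.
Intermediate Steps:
L(R) = 7*R/24 (L(R) = R*(⅛) + R*(⅙) = R/8 + R/6 = 7*R/24)
x(H) = 2 - H
x(L(-2)) - 1*(-47832) = (2 - 7*(-2)/24) - 1*(-47832) = (2 - 1*(-7/12)) + 47832 = (2 + 7/12) + 47832 = 31/12 + 47832 = 574015/12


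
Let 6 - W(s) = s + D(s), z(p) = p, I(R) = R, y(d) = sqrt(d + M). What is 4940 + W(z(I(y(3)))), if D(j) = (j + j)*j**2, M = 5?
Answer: 4946 - 34*sqrt(2) ≈ 4897.9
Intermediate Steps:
y(d) = sqrt(5 + d) (y(d) = sqrt(d + 5) = sqrt(5 + d))
D(j) = 2*j**3 (D(j) = (2*j)*j**2 = 2*j**3)
W(s) = 6 - s - 2*s**3 (W(s) = 6 - (s + 2*s**3) = 6 + (-s - 2*s**3) = 6 - s - 2*s**3)
4940 + W(z(I(y(3)))) = 4940 + (6 - sqrt(5 + 3) - 2*(5 + 3)**(3/2)) = 4940 + (6 - sqrt(8) - 2*16*sqrt(2)) = 4940 + (6 - 2*sqrt(2) - 2*16*sqrt(2)) = 4940 + (6 - 2*sqrt(2) - 32*sqrt(2)) = 4940 + (6 - 34*sqrt(2)) = 4946 - 34*sqrt(2)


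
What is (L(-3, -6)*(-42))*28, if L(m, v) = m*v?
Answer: -21168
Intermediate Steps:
(L(-3, -6)*(-42))*28 = (-3*(-6)*(-42))*28 = (18*(-42))*28 = -756*28 = -21168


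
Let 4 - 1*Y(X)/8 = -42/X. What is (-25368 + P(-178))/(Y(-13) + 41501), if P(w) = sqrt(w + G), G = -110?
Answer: -329784/539593 + 156*I*sqrt(2)/539593 ≈ -0.61117 + 0.00040886*I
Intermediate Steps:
Y(X) = 32 + 336/X (Y(X) = 32 - (-336)/X = 32 + 336/X)
P(w) = sqrt(-110 + w) (P(w) = sqrt(w - 110) = sqrt(-110 + w))
(-25368 + P(-178))/(Y(-13) + 41501) = (-25368 + sqrt(-110 - 178))/((32 + 336/(-13)) + 41501) = (-25368 + sqrt(-288))/((32 + 336*(-1/13)) + 41501) = (-25368 + 12*I*sqrt(2))/((32 - 336/13) + 41501) = (-25368 + 12*I*sqrt(2))/(80/13 + 41501) = (-25368 + 12*I*sqrt(2))/(539593/13) = (-25368 + 12*I*sqrt(2))*(13/539593) = -329784/539593 + 156*I*sqrt(2)/539593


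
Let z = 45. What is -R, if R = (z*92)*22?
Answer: -91080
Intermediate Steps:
R = 91080 (R = (45*92)*22 = 4140*22 = 91080)
-R = -1*91080 = -91080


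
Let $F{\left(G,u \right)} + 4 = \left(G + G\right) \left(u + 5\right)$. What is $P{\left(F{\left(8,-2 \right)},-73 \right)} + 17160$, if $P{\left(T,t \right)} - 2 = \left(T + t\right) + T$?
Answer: $17177$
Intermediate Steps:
$F{\left(G,u \right)} = -4 + 2 G \left(5 + u\right)$ ($F{\left(G,u \right)} = -4 + \left(G + G\right) \left(u + 5\right) = -4 + 2 G \left(5 + u\right)$)
$P{\left(T,t \right)} = 2 + t + 2 T$ ($P{\left(T,t \right)} = 2 + \left(\left(T + t\right) + T\right) = 2 + \left(t + 2 T\right) = 2 + t + 2 T$)
$P{\left(F{\left(8,-2 \right)},-73 \right)} + 17160 = \left(2 - 73 + 2 \left(-4 + 10 \cdot 8 + 2 \cdot 8 \left(-2\right)\right)\right) + 17160 = \left(2 - 73 + 2 \left(-4 + 80 - 32\right)\right) + 17160 = \left(2 - 73 + 2 \cdot 44\right) + 17160 = \left(2 - 73 + 88\right) + 17160 = 17 + 17160 = 17177$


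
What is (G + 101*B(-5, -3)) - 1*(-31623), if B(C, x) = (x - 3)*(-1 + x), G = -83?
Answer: 33964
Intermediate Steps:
B(C, x) = (-1 + x)*(-3 + x) (B(C, x) = (-3 + x)*(-1 + x) = (-1 + x)*(-3 + x))
(G + 101*B(-5, -3)) - 1*(-31623) = (-83 + 101*(3 + (-3)**2 - 4*(-3))) - 1*(-31623) = (-83 + 101*(3 + 9 + 12)) + 31623 = (-83 + 101*24) + 31623 = (-83 + 2424) + 31623 = 2341 + 31623 = 33964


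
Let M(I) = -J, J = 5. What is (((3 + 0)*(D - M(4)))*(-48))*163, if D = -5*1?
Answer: 0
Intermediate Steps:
D = -5
M(I) = -5 (M(I) = -1*5 = -5)
(((3 + 0)*(D - M(4)))*(-48))*163 = (((3 + 0)*(-5 - 1*(-5)))*(-48))*163 = ((3*(-5 + 5))*(-48))*163 = ((3*0)*(-48))*163 = (0*(-48))*163 = 0*163 = 0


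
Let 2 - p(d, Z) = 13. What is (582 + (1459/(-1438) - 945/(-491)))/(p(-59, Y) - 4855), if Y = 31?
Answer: -411568297/3435678228 ≈ -0.11979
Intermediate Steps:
p(d, Z) = -11 (p(d, Z) = 2 - 1*13 = 2 - 13 = -11)
(582 + (1459/(-1438) - 945/(-491)))/(p(-59, Y) - 4855) = (582 + (1459/(-1438) - 945/(-491)))/(-11 - 4855) = (582 + (1459*(-1/1438) - 945*(-1/491)))/(-4866) = (582 + (-1459/1438 + 945/491))*(-1/4866) = (582 + 642541/706058)*(-1/4866) = (411568297/706058)*(-1/4866) = -411568297/3435678228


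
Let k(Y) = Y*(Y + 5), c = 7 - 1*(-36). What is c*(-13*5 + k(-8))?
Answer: -1763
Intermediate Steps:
c = 43 (c = 7 + 36 = 43)
k(Y) = Y*(5 + Y)
c*(-13*5 + k(-8)) = 43*(-13*5 - 8*(5 - 8)) = 43*(-65 - 8*(-3)) = 43*(-65 + 24) = 43*(-41) = -1763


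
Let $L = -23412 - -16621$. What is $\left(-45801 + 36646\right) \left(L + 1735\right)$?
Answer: $46287680$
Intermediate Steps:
$L = -6791$ ($L = -23412 + 16621 = -6791$)
$\left(-45801 + 36646\right) \left(L + 1735\right) = \left(-45801 + 36646\right) \left(-6791 + 1735\right) = \left(-9155\right) \left(-5056\right) = 46287680$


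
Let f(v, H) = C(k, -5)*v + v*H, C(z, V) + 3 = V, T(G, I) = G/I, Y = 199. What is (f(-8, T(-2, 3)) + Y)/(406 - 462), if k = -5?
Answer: -115/24 ≈ -4.7917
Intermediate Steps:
C(z, V) = -3 + V
f(v, H) = -8*v + H*v (f(v, H) = (-3 - 5)*v + v*H = -8*v + H*v)
(f(-8, T(-2, 3)) + Y)/(406 - 462) = (-8*(-8 - 2/3) + 199)/(406 - 462) = (-8*(-8 - 2*⅓) + 199)/(-56) = (-8*(-8 - ⅔) + 199)*(-1/56) = (-8*(-26/3) + 199)*(-1/56) = (208/3 + 199)*(-1/56) = (805/3)*(-1/56) = -115/24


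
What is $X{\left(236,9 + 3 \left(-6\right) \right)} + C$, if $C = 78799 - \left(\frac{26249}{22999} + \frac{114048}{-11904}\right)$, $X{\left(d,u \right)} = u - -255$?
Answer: $\frac{56362651589}{712969} \approx 79054.0$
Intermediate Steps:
$X{\left(d,u \right)} = 255 + u$ ($X{\left(d,u \right)} = u + 255 = 255 + u$)
$C = \frac{56187261215}{712969}$ ($C = 78799 - \left(26249 \cdot \frac{1}{22999} + 114048 \left(- \frac{1}{11904}\right)\right) = 78799 - \left(\frac{26249}{22999} - \frac{297}{31}\right) = 78799 - - \frac{6016984}{712969} = 78799 + \frac{6016984}{712969} = \frac{56187261215}{712969} \approx 78808.0$)
$X{\left(236,9 + 3 \left(-6\right) \right)} + C = \left(255 + \left(9 + 3 \left(-6\right)\right)\right) + \frac{56187261215}{712969} = \left(255 + \left(9 - 18\right)\right) + \frac{56187261215}{712969} = \left(255 - 9\right) + \frac{56187261215}{712969} = 246 + \frac{56187261215}{712969} = \frac{56362651589}{712969}$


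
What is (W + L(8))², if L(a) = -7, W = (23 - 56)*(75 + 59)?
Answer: 19616041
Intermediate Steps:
W = -4422 (W = -33*134 = -4422)
(W + L(8))² = (-4422 - 7)² = (-4429)² = 19616041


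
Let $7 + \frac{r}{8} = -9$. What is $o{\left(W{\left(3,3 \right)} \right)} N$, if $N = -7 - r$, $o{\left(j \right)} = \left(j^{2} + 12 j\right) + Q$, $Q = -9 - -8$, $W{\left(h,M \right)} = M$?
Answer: $5324$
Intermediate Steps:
$r = -128$ ($r = -56 + 8 \left(-9\right) = -56 - 72 = -128$)
$Q = -1$ ($Q = -9 + 8 = -1$)
$o{\left(j \right)} = -1 + j^{2} + 12 j$ ($o{\left(j \right)} = \left(j^{2} + 12 j\right) - 1 = -1 + j^{2} + 12 j$)
$N = 121$ ($N = -7 - -128 = -7 + 128 = 121$)
$o{\left(W{\left(3,3 \right)} \right)} N = \left(-1 + 3^{2} + 12 \cdot 3\right) 121 = \left(-1 + 9 + 36\right) 121 = 44 \cdot 121 = 5324$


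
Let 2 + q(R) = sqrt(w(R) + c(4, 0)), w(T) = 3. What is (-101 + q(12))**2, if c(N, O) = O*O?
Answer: (103 - sqrt(3))**2 ≈ 10255.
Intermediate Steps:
c(N, O) = O**2
q(R) = -2 + sqrt(3) (q(R) = -2 + sqrt(3 + 0**2) = -2 + sqrt(3 + 0) = -2 + sqrt(3))
(-101 + q(12))**2 = (-101 + (-2 + sqrt(3)))**2 = (-103 + sqrt(3))**2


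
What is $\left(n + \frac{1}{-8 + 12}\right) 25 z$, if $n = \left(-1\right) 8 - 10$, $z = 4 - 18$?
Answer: $\frac{12425}{2} \approx 6212.5$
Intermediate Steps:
$z = -14$ ($z = 4 - 18 = -14$)
$n = -18$ ($n = -8 - 10 = -18$)
$\left(n + \frac{1}{-8 + 12}\right) 25 z = \left(-18 + \frac{1}{-8 + 12}\right) 25 \left(-14\right) = \left(-18 + \frac{1}{4}\right) 25 \left(-14\right) = \left(- \frac{71}{4}\right) 25 \left(-14\right) = \left(- \frac{1775}{4}\right) \left(-14\right) = \frac{12425}{2}$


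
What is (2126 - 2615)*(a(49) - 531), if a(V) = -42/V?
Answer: 1820547/7 ≈ 2.6008e+5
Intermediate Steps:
(2126 - 2615)*(a(49) - 531) = (2126 - 2615)*(-42/49 - 531) = -489*(-42*1/49 - 531) = -489*(-6/7 - 531) = -489*(-3723/7) = 1820547/7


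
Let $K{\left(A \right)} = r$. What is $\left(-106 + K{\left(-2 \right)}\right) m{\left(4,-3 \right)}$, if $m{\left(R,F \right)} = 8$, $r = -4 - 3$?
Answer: $-904$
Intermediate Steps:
$r = -7$ ($r = -4 - 3 = -7$)
$K{\left(A \right)} = -7$
$\left(-106 + K{\left(-2 \right)}\right) m{\left(4,-3 \right)} = \left(-106 - 7\right) 8 = \left(-113\right) 8 = -904$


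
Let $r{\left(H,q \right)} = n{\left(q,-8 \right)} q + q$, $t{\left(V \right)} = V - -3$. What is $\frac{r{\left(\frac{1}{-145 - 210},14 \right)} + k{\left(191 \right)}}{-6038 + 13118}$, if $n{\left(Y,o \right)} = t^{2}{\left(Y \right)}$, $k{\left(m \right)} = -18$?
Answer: $\frac{2021}{3540} \approx 0.5709$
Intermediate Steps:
$t{\left(V \right)} = 3 + V$ ($t{\left(V \right)} = V + 3 = 3 + V$)
$n{\left(Y,o \right)} = \left(3 + Y\right)^{2}$
$r{\left(H,q \right)} = q + q \left(3 + q\right)^{2}$ ($r{\left(H,q \right)} = \left(3 + q\right)^{2} q + q = q \left(3 + q\right)^{2} + q = q + q \left(3 + q\right)^{2}$)
$\frac{r{\left(\frac{1}{-145 - 210},14 \right)} + k{\left(191 \right)}}{-6038 + 13118} = \frac{14 \left(1 + \left(3 + 14\right)^{2}\right) - 18}{-6038 + 13118} = \frac{14 \left(1 + 17^{2}\right) - 18}{7080} = \left(14 \left(1 + 289\right) - 18\right) \frac{1}{7080} = \left(14 \cdot 290 - 18\right) \frac{1}{7080} = \left(4060 - 18\right) \frac{1}{7080} = 4042 \cdot \frac{1}{7080} = \frac{2021}{3540}$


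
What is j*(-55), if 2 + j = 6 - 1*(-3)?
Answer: -385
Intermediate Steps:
j = 7 (j = -2 + (6 - 1*(-3)) = -2 + (6 + 3) = -2 + 9 = 7)
j*(-55) = 7*(-55) = -385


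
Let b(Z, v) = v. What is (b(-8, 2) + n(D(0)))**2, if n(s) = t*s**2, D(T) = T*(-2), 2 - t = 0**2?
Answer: 4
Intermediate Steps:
t = 2 (t = 2 - 1*0**2 = 2 - 1*0 = 2 + 0 = 2)
D(T) = -2*T
n(s) = 2*s**2
(b(-8, 2) + n(D(0)))**2 = (2 + 2*(-2*0)**2)**2 = (2 + 2*0**2)**2 = (2 + 2*0)**2 = (2 + 0)**2 = 2**2 = 4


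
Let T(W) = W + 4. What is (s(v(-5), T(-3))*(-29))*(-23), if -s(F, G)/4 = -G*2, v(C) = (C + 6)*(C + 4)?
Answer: 5336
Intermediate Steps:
T(W) = 4 + W
v(C) = (4 + C)*(6 + C) (v(C) = (6 + C)*(4 + C) = (4 + C)*(6 + C))
s(F, G) = 8*G (s(F, G) = -4*(-G)*2 = -(-8)*G = 8*G)
(s(v(-5), T(-3))*(-29))*(-23) = ((8*(4 - 3))*(-29))*(-23) = ((8*1)*(-29))*(-23) = (8*(-29))*(-23) = -232*(-23) = 5336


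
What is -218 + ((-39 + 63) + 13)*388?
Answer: 14138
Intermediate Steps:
-218 + ((-39 + 63) + 13)*388 = -218 + (24 + 13)*388 = -218 + 37*388 = -218 + 14356 = 14138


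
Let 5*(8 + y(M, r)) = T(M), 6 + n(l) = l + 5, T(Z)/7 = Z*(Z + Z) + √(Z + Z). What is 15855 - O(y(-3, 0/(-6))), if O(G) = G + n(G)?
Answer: 79108/5 - 14*I*√6/5 ≈ 15822.0 - 6.8586*I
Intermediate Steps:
T(Z) = 14*Z² + 7*√2*√Z (T(Z) = 7*(Z*(Z + Z) + √(Z + Z)) = 7*(Z*(2*Z) + √(2*Z)) = 7*(2*Z² + √2*√Z) = 14*Z² + 7*√2*√Z)
n(l) = -1 + l (n(l) = -6 + (l + 5) = -6 + (5 + l) = -1 + l)
y(M, r) = -8 + 14*M²/5 + 7*√2*√M/5 (y(M, r) = -8 + (14*M² + 7*√2*√M)/5 = -8 + (14*M²/5 + 7*√2*√M/5) = -8 + 14*M²/5 + 7*√2*√M/5)
O(G) = -1 + 2*G (O(G) = G + (-1 + G) = -1 + 2*G)
15855 - O(y(-3, 0/(-6))) = 15855 - (-1 + 2*(-8 + (14/5)*(-3)² + 7*√2*√(-3)/5)) = 15855 - (-1 + 2*(-8 + (14/5)*9 + 7*√2*(I*√3)/5)) = 15855 - (-1 + 2*(-8 + 126/5 + 7*I*√6/5)) = 15855 - (-1 + 2*(86/5 + 7*I*√6/5)) = 15855 - (-1 + (172/5 + 14*I*√6/5)) = 15855 - (167/5 + 14*I*√6/5) = 15855 + (-167/5 - 14*I*√6/5) = 79108/5 - 14*I*√6/5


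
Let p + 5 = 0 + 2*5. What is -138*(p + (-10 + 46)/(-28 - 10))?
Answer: -10626/19 ≈ -559.26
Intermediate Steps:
p = 5 (p = -5 + (0 + 2*5) = -5 + (0 + 10) = -5 + 10 = 5)
-138*(p + (-10 + 46)/(-28 - 10)) = -138*(5 + (-10 + 46)/(-28 - 10)) = -138*(5 + 36/(-38)) = -138*(5 + 36*(-1/38)) = -138*(5 - 18/19) = -138*77/19 = -10626/19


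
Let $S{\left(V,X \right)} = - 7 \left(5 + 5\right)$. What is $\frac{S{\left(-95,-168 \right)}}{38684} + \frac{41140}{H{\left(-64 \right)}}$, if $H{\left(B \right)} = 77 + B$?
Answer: $\frac{795729425}{251446} \approx 3164.6$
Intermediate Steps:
$S{\left(V,X \right)} = -70$ ($S{\left(V,X \right)} = \left(-7\right) 10 = -70$)
$\frac{S{\left(-95,-168 \right)}}{38684} + \frac{41140}{H{\left(-64 \right)}} = - \frac{70}{38684} + \frac{41140}{77 - 64} = \left(-70\right) \frac{1}{38684} + \frac{41140}{13} = - \frac{35}{19342} + 41140 \cdot \frac{1}{13} = - \frac{35}{19342} + \frac{41140}{13} = \frac{795729425}{251446}$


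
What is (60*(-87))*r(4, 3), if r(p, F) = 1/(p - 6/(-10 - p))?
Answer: -36540/31 ≈ -1178.7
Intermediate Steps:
(60*(-87))*r(4, 3) = (60*(-87))*((10 + 4)/(6 + 4² + 10*4)) = -5220*14/(6 + 16 + 40) = -5220*14/62 = -2610*14/31 = -5220*7/31 = -36540/31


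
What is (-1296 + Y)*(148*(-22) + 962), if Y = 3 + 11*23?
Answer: 2385760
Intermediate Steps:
Y = 256 (Y = 3 + 253 = 256)
(-1296 + Y)*(148*(-22) + 962) = (-1296 + 256)*(148*(-22) + 962) = -1040*(-3256 + 962) = -1040*(-2294) = 2385760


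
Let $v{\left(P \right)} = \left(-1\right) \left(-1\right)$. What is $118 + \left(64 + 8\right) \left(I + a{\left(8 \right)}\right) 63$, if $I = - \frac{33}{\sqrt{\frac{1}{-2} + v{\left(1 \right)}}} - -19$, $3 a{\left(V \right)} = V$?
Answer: $98398 - 149688 \sqrt{2} \approx -1.1329 \cdot 10^{5}$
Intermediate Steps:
$a{\left(V \right)} = \frac{V}{3}$
$v{\left(P \right)} = 1$
$I = 19 - 33 \sqrt{2}$ ($I = - \frac{33}{\sqrt{\frac{1}{-2} + 1}} - -19 = - \frac{33}{\sqrt{- \frac{1}{2} + 1}} + 19 = - \frac{33}{\sqrt{\frac{1}{2}}} + 19 = - \frac{33}{\frac{1}{2} \sqrt{2}} + 19 = - 33 \sqrt{2} + 19 = 19 - 33 \sqrt{2} \approx -27.669$)
$118 + \left(64 + 8\right) \left(I + a{\left(8 \right)}\right) 63 = 118 + \left(64 + 8\right) \left(\left(19 - 33 \sqrt{2}\right) + \frac{1}{3} \cdot 8\right) 63 = 118 + 72 \left(\left(19 - 33 \sqrt{2}\right) + \frac{8}{3}\right) 63 = 118 + 72 \left(\frac{65}{3} - 33 \sqrt{2}\right) 63 = 118 + \left(1560 - 2376 \sqrt{2}\right) 63 = 118 + \left(98280 - 149688 \sqrt{2}\right) = 98398 - 149688 \sqrt{2}$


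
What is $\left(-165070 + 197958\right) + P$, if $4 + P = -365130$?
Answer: $-332246$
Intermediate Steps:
$P = -365134$ ($P = -4 - 365130 = -365134$)
$\left(-165070 + 197958\right) + P = \left(-165070 + 197958\right) - 365134 = 32888 - 365134 = -332246$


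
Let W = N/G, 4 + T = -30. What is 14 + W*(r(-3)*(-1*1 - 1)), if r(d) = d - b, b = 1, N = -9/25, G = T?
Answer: 5986/425 ≈ 14.085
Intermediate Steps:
T = -34 (T = -4 - 30 = -34)
G = -34
N = -9/25 (N = -9*1/25 = -9/25 ≈ -0.36000)
r(d) = -1 + d (r(d) = d - 1*1 = d - 1 = -1 + d)
W = 9/850 (W = -9/25/(-34) = -9/25*(-1/34) = 9/850 ≈ 0.010588)
14 + W*(r(-3)*(-1*1 - 1)) = 14 + 9*((-1 - 3)*(-1*1 - 1))/850 = 14 + 9*(-4*(-1 - 1))/850 = 14 + 9*(-4*(-2))/850 = 14 + (9/850)*8 = 14 + 36/425 = 5986/425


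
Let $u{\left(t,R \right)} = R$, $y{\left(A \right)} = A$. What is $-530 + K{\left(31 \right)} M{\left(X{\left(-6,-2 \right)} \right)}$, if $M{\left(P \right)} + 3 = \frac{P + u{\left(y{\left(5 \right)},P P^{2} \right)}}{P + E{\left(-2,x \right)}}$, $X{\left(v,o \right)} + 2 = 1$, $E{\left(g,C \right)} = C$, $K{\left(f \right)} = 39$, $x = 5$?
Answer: $- \frac{1333}{2} \approx -666.5$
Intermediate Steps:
$X{\left(v,o \right)} = -1$ ($X{\left(v,o \right)} = -2 + 1 = -1$)
$M{\left(P \right)} = -3 + \frac{P + P^{3}}{5 + P}$ ($M{\left(P \right)} = -3 + \frac{P + P P^{2}}{P + 5} = -3 + \frac{P + P^{3}}{5 + P}$)
$-530 + K{\left(31 \right)} M{\left(X{\left(-6,-2 \right)} \right)} = -530 + 39 \frac{-15 + \left(-1\right)^{3} - -2}{5 - 1} = -530 + 39 \frac{-15 - 1 + 2}{4} = -530 + 39 \cdot \frac{1}{4} \left(-14\right) = -530 + 39 \left(- \frac{7}{2}\right) = -530 - \frac{273}{2} = - \frac{1333}{2}$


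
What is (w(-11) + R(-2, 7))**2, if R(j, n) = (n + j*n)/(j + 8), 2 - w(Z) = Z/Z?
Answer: 1/36 ≈ 0.027778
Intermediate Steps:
w(Z) = 1 (w(Z) = 2 - Z/Z = 2 - 1*1 = 2 - 1 = 1)
R(j, n) = (n + j*n)/(8 + j)
(w(-11) + R(-2, 7))**2 = (1 + 7*(1 - 2)/(8 - 2))**2 = (1 + 7*(-1)/6)**2 = (1 + 7*(1/6)*(-1))**2 = (1 - 7/6)**2 = (-1/6)**2 = 1/36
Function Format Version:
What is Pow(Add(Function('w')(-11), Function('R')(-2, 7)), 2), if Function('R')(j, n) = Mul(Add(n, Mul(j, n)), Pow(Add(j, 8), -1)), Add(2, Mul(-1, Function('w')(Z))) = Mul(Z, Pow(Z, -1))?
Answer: Rational(1, 36) ≈ 0.027778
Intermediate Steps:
Function('w')(Z) = 1 (Function('w')(Z) = Add(2, Mul(-1, Mul(Z, Pow(Z, -1)))) = Add(2, Mul(-1, 1)) = Add(2, -1) = 1)
Function('R')(j, n) = Mul(Pow(Add(8, j), -1), Add(n, Mul(j, n))) (Function('R')(j, n) = Mul(Add(n, Mul(j, n)), Pow(Add(8, j), -1)) = Mul(Pow(Add(8, j), -1), Add(n, Mul(j, n))))
Pow(Add(Function('w')(-11), Function('R')(-2, 7)), 2) = Pow(Add(1, Mul(7, Pow(Add(8, -2), -1), Add(1, -2))), 2) = Pow(Add(1, Mul(7, Pow(6, -1), -1)), 2) = Pow(Add(1, Mul(7, Rational(1, 6), -1)), 2) = Pow(Add(1, Rational(-7, 6)), 2) = Pow(Rational(-1, 6), 2) = Rational(1, 36)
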